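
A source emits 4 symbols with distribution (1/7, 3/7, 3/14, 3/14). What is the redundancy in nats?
0.0850 nats

Redundancy measures how far a source is from maximum entropy:
R = H_max - H(X)

Maximum entropy for 4 symbols: H_max = log_e(4) = 1.3863 nats
Actual entropy: H(X) = 1.3013 nats
Redundancy: R = 1.3863 - 1.3013 = 0.0850 nats

This redundancy represents potential for compression: the source could be compressed by 0.0850 nats per symbol.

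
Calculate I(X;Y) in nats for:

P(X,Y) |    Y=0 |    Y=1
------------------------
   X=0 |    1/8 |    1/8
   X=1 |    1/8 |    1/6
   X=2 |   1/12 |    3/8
0.0467 nats

Mutual information: I(X;Y) = H(X) + H(Y) - H(X,Y)

Marginals:
P(X) = (1/4, 7/24, 11/24), H(X) = 1.0635 nats
P(Y) = (1/3, 2/3), H(Y) = 0.6365 nats

Joint entropy: H(X,Y) = 1.6533 nats

I(X;Y) = 1.0635 + 0.6365 - 1.6533 = 0.0467 nats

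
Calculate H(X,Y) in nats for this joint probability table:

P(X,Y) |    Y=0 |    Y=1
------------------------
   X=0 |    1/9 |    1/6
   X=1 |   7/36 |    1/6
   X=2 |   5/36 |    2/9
1.7682 nats

Joint entropy is H(X,Y) = -Σ_{x,y} p(x,y) log p(x,y).

Summing over all non-zero entries:
H(X,Y) = -[1/9·log_e(1/9) + 1/6·log_e(1/6) + 7/36·log_e(7/36) + 1/6·log_e(1/6) + 5/36·log_e(5/36) + 2/9·log_e(2/9)]
H(X,Y) = 1.7682 nats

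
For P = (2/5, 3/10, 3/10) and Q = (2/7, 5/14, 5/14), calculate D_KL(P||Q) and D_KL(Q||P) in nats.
D_KL(P||Q) = 0.0300, D_KL(Q||P) = 0.0284

KL divergence is not symmetric: D_KL(P||Q) ≠ D_KL(Q||P) in general.

D_KL(P||Q) = 0.0300 nats
D_KL(Q||P) = 0.0284 nats

No, they are not equal!

This asymmetry is why KL divergence is not a true distance metric.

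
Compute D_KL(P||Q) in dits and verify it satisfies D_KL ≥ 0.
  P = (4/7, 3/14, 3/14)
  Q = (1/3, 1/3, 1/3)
0.0515 dits

KL divergence satisfies the Gibbs inequality: D_KL(P||Q) ≥ 0 for all distributions P, Q.

D_KL(P||Q) = Σ p(x) log(p(x)/q(x))
Term by term:
  x=0: 4/7 × log_10[(4/7)/(1/3)] = 0.1338
  x=1: 3/14 × log_10[(3/14)/(1/3)] = -0.0411
  x=2: 3/14 × log_10[(3/14)/(1/3)] = -0.0411
D_KL(P||Q) = 0.0515 dits

D_KL(P||Q) = 0.0515 ≥ 0 ✓

This non-negativity is a fundamental property: relative entropy cannot be negative because it measures how different Q is from P.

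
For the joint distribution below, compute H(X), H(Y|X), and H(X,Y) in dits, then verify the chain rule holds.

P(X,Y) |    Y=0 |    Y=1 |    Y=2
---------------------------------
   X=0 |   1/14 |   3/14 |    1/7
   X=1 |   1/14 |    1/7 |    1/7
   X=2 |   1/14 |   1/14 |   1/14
H(X,Y) = 0.9149, H(X) = 0.4608, H(Y|X) = 0.4541 (all in dits)

Chain rule: H(X,Y) = H(X) + H(Y|X)

Left side — joint entropy directly:
H(X,Y) = -Σ p(x,y) log p(x,y) = 0.9149 dits

Right side — compute H(Y|X) from the conditional distributions:
P(X) = (3/7, 5/14, 3/14), so H(X) = 0.4608 dits
H(Y|X) = Σ_x P(X=x) · H(Y|X=x):
  P(Y|X=0) = (1/6, 1/2, 1/3), H(Y|X=0) = 0.4392, weight P(X=0) = 3/7
  P(Y|X=1) = (1/5, 2/5, 2/5), H(Y|X=1) = 0.4581, weight P(X=1) = 5/14
  P(Y|X=2) = (1/3, 1/3, 1/3), H(Y|X=2) = 0.4771, weight P(X=2) = 3/14
H(Y|X) = 0.4541 dits

H(X) + H(Y|X) = 0.4608 + 0.4541 = 0.9149 dits

Both sides equal 0.9149 dits. ✓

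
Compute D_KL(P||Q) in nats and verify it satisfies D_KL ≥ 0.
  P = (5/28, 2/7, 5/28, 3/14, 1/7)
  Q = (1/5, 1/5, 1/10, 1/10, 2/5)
0.2014 nats

KL divergence satisfies the Gibbs inequality: D_KL(P||Q) ≥ 0 for all distributions P, Q.

D_KL(P||Q) = Σ p(x) log(p(x)/q(x))
Term by term:
  x=0: 5/28 × log_e[(5/28)/(1/5)] = -0.0202
  x=1: 2/7 × log_e[(2/7)/(1/5)] = 0.1019
  x=2: 5/28 × log_e[(5/28)/(1/10)] = 0.1035
  x=3: 3/14 × log_e[(3/14)/(1/10)] = 0.1633
  x=4: 1/7 × log_e[(1/7)/(2/5)] = -0.1471
D_KL(P||Q) = 0.2014 nats

D_KL(P||Q) = 0.2014 ≥ 0 ✓

This non-negativity is a fundamental property: relative entropy cannot be negative because it measures how different Q is from P.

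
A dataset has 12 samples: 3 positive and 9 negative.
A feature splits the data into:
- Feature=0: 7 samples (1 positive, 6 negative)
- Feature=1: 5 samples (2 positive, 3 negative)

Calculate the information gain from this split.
0.0616 bits

Information Gain = H(Y) - H(Y|Feature)

Before split:
P(positive) = 3/12 = 0.2500
H(Y) = 0.8113 bits

After split:
Feature=0: H = 0.5917 bits (weight = 7/12)
Feature=1: H = 0.9710 bits (weight = 5/12)
H(Y|Feature) = (7/12)×0.5917 + (5/12)×0.9710 = 0.7497 bits

Information Gain = 0.8113 - 0.7497 = 0.0616 bits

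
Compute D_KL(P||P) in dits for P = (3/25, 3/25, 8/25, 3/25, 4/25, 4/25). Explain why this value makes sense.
0.0000 dits

KL divergence satisfies the Gibbs inequality: D_KL(P||Q) ≥ 0 for all distributions P, Q.

D_KL(P||Q) = Σ p(x) log(p(x)/q(x))
Each term is p(x) × log_10(p(x)/p(x)) = p(x) × log_10(1) = 0, so the sum is 0.
D_KL(P||Q) = 0.0000 dits

When P = Q, the KL divergence is exactly 0, as there is no 'divergence' between identical distributions.

This non-negativity is a fundamental property: relative entropy cannot be negative because it measures how different Q is from P.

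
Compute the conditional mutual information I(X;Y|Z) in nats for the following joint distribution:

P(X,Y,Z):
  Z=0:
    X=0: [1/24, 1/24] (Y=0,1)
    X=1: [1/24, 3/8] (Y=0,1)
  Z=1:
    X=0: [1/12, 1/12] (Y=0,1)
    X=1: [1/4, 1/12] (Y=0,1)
0.0474 nats

Conditional mutual information: I(X;Y|Z) = H(X|Z) + H(Y|Z) - H(X,Y|Z)

H(Z) = 0.6931
H(X,Z) = 1.2367 → H(X|Z) = 0.5435
H(Y,Z) = 1.2367 → H(Y|Z) = 0.5435
H(X,Y,Z) = 1.7329 → H(X,Y|Z) = 1.0397

I(X;Y|Z) = 0.5435 + 0.5435 - 1.0397 = 0.0474 nats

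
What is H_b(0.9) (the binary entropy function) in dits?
0.1412 dits

The binary entropy function is:
H(p) = -p log(p) - (1-p) log(1-p)

H(0.9) = -0.9 × log_10(0.9) - 0.1 × log_10(0.1)
H(0.9) = 0.1412 dits

Note: Binary entropy is maximized at p=0.5 (H=1 bit) and minimized at p=0 or p=1 (H=0).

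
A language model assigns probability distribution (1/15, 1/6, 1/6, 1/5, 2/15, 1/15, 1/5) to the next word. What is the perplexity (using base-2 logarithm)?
6.4932

Perplexity is 2^H (or exp(H) for natural log).

First, H = -Σ p log p = 2.6989 bits
Perplexity = 2^2.6989 = 6.4932

Interpretation: The model's uncertainty is equivalent to choosing uniformly among 6.5 options.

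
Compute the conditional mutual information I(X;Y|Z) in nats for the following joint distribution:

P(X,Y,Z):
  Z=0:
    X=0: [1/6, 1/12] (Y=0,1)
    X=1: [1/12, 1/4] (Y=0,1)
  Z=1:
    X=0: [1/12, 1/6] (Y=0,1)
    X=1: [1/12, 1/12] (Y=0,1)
0.0576 nats

Conditional mutual information: I(X;Y|Z) = H(X|Z) + H(Y|Z) - H(X,Y|Z)

H(Z) = 0.6792
H(X,Z) = 1.3580 → H(X|Z) = 0.6788
H(Y,Z) = 1.3580 → H(Y|Z) = 0.6788
H(X,Y,Z) = 1.9792 → H(X,Y|Z) = 1.3000

I(X;Y|Z) = 0.6788 + 0.6788 - 1.3000 = 0.0576 nats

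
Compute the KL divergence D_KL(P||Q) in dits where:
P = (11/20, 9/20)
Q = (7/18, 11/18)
0.0230 dits

KL divergence: D_KL(P||Q) = Σ p(x) log(p(x)/q(x))

Computing term by term:
  x=0: 11/20 × log_10[(11/20)/(7/18)] = 11/20 × 0.1505 = 0.0828
  x=1: 9/20 × log_10[(9/20)/(11/18)] = 9/20 × -0.1329 = -0.0598

D_KL(P||Q) = 0.0230 dits

Note: KL divergence is always non-negative and equals 0 iff P = Q.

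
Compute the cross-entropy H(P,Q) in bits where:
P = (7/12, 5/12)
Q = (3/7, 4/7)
1.0495 bits

Cross-entropy: H(P,Q) = -Σ p(x) log q(x)

Alternatively: H(P,Q) = H(P) + D_KL(P||Q)
H(P) = 0.9799 bits
D_KL(P||Q) = 0.0696 bits

H(P,Q) = 0.9799 + 0.0696 = 1.0495 bits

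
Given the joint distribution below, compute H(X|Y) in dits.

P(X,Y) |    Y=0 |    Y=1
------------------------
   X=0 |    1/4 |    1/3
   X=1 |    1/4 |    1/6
0.2887 dits

Using the chain rule: H(X|Y) = H(X,Y) - H(Y)

First, compute H(X,Y) = 0.5898 dits

Marginal P(Y) = (1/2, 1/2)
H(Y) = 0.3010 dits

H(X|Y) = H(X,Y) - H(Y) = 0.5898 - 0.3010 = 0.2887 dits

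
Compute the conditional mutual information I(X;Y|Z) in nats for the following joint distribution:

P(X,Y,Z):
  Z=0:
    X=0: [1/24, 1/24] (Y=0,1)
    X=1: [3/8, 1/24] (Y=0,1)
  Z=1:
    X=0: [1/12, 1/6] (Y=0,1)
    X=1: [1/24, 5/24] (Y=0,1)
0.0415 nats

Conditional mutual information: I(X;Y|Z) = H(X|Z) + H(Y|Z) - H(X,Y|Z)

H(Z) = 0.6931
H(X,Z) = 1.2650 → H(X|Z) = 0.5719
H(Y,Z) = 1.1996 → H(Y|Z) = 0.5064
H(X,Y,Z) = 1.7300 → H(X,Y|Z) = 1.0368

I(X;Y|Z) = 0.5719 + 0.5064 - 1.0368 = 0.0415 nats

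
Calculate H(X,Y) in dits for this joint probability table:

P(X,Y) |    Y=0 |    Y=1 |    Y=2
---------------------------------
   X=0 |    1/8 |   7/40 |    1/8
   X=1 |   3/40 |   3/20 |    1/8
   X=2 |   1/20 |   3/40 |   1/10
0.9285 dits

Joint entropy is H(X,Y) = -Σ_{x,y} p(x,y) log p(x,y).

Summing over all non-zero entries:
H(X,Y) = -[1/8·log_10(1/8) + 7/40·log_10(7/40) + 1/8·log_10(1/8) + 3/40·log_10(3/40) + 3/20·log_10(3/20) + 1/8·log_10(1/8) + 1/20·log_10(1/20) + 3/40·log_10(3/40) + 1/10·log_10(1/10)]
H(X,Y) = 0.9285 dits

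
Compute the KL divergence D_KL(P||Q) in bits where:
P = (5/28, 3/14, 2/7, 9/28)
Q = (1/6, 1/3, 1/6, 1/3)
0.0865 bits

KL divergence: D_KL(P||Q) = Σ p(x) log(p(x)/q(x))

Computing term by term:
  x=0: 5/28 × log_2[(5/28)/(1/6)] = 5/28 × 0.0995 = 0.0178
  x=1: 3/14 × log_2[(3/14)/(1/3)] = 3/14 × -0.6374 = -0.1366
  x=2: 2/7 × log_2[(2/7)/(1/6)] = 2/7 × 0.7776 = 0.2222
  x=3: 9/28 × log_2[(9/28)/(1/3)] = 9/28 × -0.0525 = -0.0169

D_KL(P||Q) = 0.0865 bits

Note: KL divergence is always non-negative and equals 0 iff P = Q.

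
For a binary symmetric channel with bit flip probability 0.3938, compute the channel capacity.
0.0328 bits

For a binary symmetric channel (BSC) with error probability p:
Capacity C = 1 - H(p) bits per symbol

where H(p) = -p log₂(p) - (1-p) log₂(1-p) is the binary entropy function.

H(0.3938) = 0.9672 bits
C = 1 - 0.9672 = 0.0328 bits per symbol

This means we can reliably transmit up to 0.0328 bits of information per channel use.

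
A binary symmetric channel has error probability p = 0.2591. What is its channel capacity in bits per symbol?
0.1746 bits

For a binary symmetric channel (BSC) with error probability p:
Capacity C = 1 - H(p) bits per symbol

where H(p) = -p log₂(p) - (1-p) log₂(1-p) is the binary entropy function.

H(0.2591) = 0.8254 bits
C = 1 - 0.8254 = 0.1746 bits per symbol

This means we can reliably transmit up to 0.1746 bits of information per channel use.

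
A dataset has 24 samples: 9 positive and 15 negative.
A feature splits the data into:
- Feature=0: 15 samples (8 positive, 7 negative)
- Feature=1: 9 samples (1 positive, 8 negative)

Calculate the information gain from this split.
0.1427 bits

Information Gain = H(Y) - H(Y|Feature)

Before split:
P(positive) = 9/24 = 0.3750
H(Y) = 0.9544 bits

After split:
Feature=0: H = 0.9968 bits (weight = 15/24)
Feature=1: H = 0.5033 bits (weight = 9/24)
H(Y|Feature) = (15/24)×0.9968 + (9/24)×0.5033 = 0.8117 bits

Information Gain = 0.9544 - 0.8117 = 0.1427 bits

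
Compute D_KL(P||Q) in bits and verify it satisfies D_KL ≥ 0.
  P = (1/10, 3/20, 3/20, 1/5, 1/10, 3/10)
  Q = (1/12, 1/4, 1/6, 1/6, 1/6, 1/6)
0.1263 bits

KL divergence satisfies the Gibbs inequality: D_KL(P||Q) ≥ 0 for all distributions P, Q.

D_KL(P||Q) = Σ p(x) log(p(x)/q(x))
Term by term:
  x=0: 1/10 × log_2[(1/10)/(1/12)] = 0.0263
  x=1: 3/20 × log_2[(3/20)/(1/4)] = -0.1105
  x=2: 3/20 × log_2[(3/20)/(1/6)] = -0.0228
  x=3: 1/5 × log_2[(1/5)/(1/6)] = 0.0526
  x=4: 1/10 × log_2[(1/10)/(1/6)] = -0.0737
  x=5: 3/10 × log_2[(3/10)/(1/6)] = 0.2544
D_KL(P||Q) = 0.1263 bits

D_KL(P||Q) = 0.1263 ≥ 0 ✓

This non-negativity is a fundamental property: relative entropy cannot be negative because it measures how different Q is from P.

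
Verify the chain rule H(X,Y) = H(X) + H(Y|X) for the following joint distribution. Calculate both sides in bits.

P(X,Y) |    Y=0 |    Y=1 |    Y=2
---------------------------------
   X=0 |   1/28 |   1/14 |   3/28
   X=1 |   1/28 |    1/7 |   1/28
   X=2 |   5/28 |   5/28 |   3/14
H(X,Y) = 2.8972, H(X) = 1.4138, H(Y|X) = 1.4834 (all in bits)

Chain rule: H(X,Y) = H(X) + H(Y|X)

Left side — joint entropy directly:
H(X,Y) = -Σ p(x,y) log p(x,y) = 2.8972 bits

Right side — compute H(Y|X) from the conditional distributions:
P(X) = (3/14, 3/14, 4/7), so H(X) = 1.4138 bits
H(Y|X) = Σ_x P(X=x) · H(Y|X=x):
  P(Y|X=0) = (1/6, 1/3, 1/2), H(Y|X=0) = 1.4591, weight P(X=0) = 3/14
  P(Y|X=1) = (1/6, 2/3, 1/6), H(Y|X=1) = 1.2516, weight P(X=1) = 3/14
  P(Y|X=2) = (5/16, 5/16, 3/8), H(Y|X=2) = 1.5794, weight P(X=2) = 4/7
H(Y|X) = 1.4834 bits

H(X) + H(Y|X) = 1.4138 + 1.4834 = 2.8972 bits

Both sides equal 2.8972 bits. ✓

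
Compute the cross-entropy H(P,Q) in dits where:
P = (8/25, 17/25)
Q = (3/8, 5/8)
0.2751 dits

Cross-entropy: H(P,Q) = -Σ p(x) log q(x)

Alternatively: H(P,Q) = H(P) + D_KL(P||Q)
H(P) = 0.2722 dits
D_KL(P||Q) = 0.0029 dits

H(P,Q) = 0.2722 + 0.0029 = 0.2751 dits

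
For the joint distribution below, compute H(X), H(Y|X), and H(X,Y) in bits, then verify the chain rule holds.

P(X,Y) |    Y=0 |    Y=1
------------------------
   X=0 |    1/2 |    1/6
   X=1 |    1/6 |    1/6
H(X,Y) = 1.7925, H(X) = 0.9183, H(Y|X) = 0.8742 (all in bits)

Chain rule: H(X,Y) = H(X) + H(Y|X)

Left side — joint entropy directly:
H(X,Y) = -Σ p(x,y) log p(x,y) = 1.7925 bits

Right side — compute H(Y|X) from the conditional distributions:
P(X) = (2/3, 1/3), so H(X) = 0.9183 bits
H(Y|X) = Σ_x P(X=x) · H(Y|X=x):
  P(Y|X=0) = (3/4, 1/4), H(Y|X=0) = 0.8113, weight P(X=0) = 2/3
  P(Y|X=1) = (1/2, 1/2), H(Y|X=1) = 1.0000, weight P(X=1) = 1/3
H(Y|X) = 0.8742 bits

H(X) + H(Y|X) = 0.9183 + 0.8742 = 1.7925 bits

Both sides equal 1.7925 bits. ✓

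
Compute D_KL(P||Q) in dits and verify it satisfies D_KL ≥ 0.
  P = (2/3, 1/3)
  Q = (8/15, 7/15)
0.0159 dits

KL divergence satisfies the Gibbs inequality: D_KL(P||Q) ≥ 0 for all distributions P, Q.

D_KL(P||Q) = Σ p(x) log(p(x)/q(x))
Term by term:
  x=0: 2/3 × log_10[(2/3)/(8/15)] = 0.0646
  x=1: 1/3 × log_10[(1/3)/(7/15)] = -0.0487
D_KL(P||Q) = 0.0159 dits

D_KL(P||Q) = 0.0159 ≥ 0 ✓

This non-negativity is a fundamental property: relative entropy cannot be negative because it measures how different Q is from P.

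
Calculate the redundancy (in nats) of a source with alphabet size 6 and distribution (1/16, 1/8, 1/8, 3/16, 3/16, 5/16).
0.1074 nats

Redundancy measures how far a source is from maximum entropy:
R = H_max - H(X)

Maximum entropy for 6 symbols: H_max = log_e(6) = 1.7918 nats
Actual entropy: H(X) = 1.6844 nats
Redundancy: R = 1.7918 - 1.6844 = 0.1074 nats

This redundancy represents potential for compression: the source could be compressed by 0.1074 nats per symbol.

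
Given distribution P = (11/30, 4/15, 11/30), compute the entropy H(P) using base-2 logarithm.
1.5700 bits

Shannon entropy is H(X) = -Σ p(x) log p(x).

For P = (11/30, 4/15, 11/30):
H = -11/30 × log_2(11/30) -4/15 × log_2(4/15) -11/30 × log_2(11/30)
H = 1.5700 bits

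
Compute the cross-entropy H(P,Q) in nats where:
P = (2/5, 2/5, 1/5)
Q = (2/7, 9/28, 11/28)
1.1420 nats

Cross-entropy: H(P,Q) = -Σ p(x) log q(x)

Alternatively: H(P,Q) = H(P) + D_KL(P||Q)
H(P) = 1.0549 nats
D_KL(P||Q) = 0.0870 nats

H(P,Q) = 1.0549 + 0.0870 = 1.1420 nats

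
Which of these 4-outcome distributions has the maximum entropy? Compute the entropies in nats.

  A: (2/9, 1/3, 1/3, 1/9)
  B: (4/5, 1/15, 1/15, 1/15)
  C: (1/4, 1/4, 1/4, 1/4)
C

For a discrete distribution over n outcomes, entropy is maximized by the uniform distribution.

Computing entropies:
H(A) = 1.3108 nats
H(B) = 0.7201 nats
H(C) = 1.3863 nats

The uniform distribution (where all probabilities equal 1/4) achieves the maximum entropy of log_e(4) = 1.3863 nats.

Distribution C has the highest entropy.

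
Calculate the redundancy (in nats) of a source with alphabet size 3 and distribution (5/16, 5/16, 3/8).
0.0038 nats

Redundancy measures how far a source is from maximum entropy:
R = H_max - H(X)

Maximum entropy for 3 symbols: H_max = log_e(3) = 1.0986 nats
Actual entropy: H(X) = 1.0948 nats
Redundancy: R = 1.0986 - 1.0948 = 0.0038 nats

This redundancy represents potential for compression: the source could be compressed by 0.0038 nats per symbol.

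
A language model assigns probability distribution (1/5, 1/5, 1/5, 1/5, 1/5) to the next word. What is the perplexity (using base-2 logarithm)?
5.0000

Perplexity is 2^H (or exp(H) for natural log).

First, H = -Σ p log p = 2.3219 bits
Perplexity = 2^2.3219 = 5.0000

Interpretation: The model's uncertainty is equivalent to choosing uniformly among 5.0 options.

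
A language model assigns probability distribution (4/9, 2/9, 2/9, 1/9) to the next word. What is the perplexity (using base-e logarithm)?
3.5717

Perplexity is e^H (or exp(H) for natural log).

First, H = -Σ p log p = 1.2730 nats
Perplexity = e^1.2730 = 3.5717

Interpretation: The model's uncertainty is equivalent to choosing uniformly among 3.6 options.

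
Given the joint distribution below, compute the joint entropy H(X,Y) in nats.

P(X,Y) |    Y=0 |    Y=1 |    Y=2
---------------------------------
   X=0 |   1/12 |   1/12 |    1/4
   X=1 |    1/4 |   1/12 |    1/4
1.6609 nats

Joint entropy is H(X,Y) = -Σ_{x,y} p(x,y) log p(x,y).

Summing over all non-zero entries:
H(X,Y) = -[1/12·log_e(1/12) + 1/12·log_e(1/12) + 1/4·log_e(1/4) + 1/4·log_e(1/4) + 1/12·log_e(1/12) + 1/4·log_e(1/4)]
H(X,Y) = 1.6609 nats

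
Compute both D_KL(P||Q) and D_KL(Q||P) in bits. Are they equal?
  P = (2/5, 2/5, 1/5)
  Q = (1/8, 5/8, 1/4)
D_KL(P||Q) = 0.3493, D_KL(Q||P) = 0.2731

KL divergence is not symmetric: D_KL(P||Q) ≠ D_KL(Q||P) in general.

D_KL(P||Q) = 0.3493 bits
D_KL(Q||P) = 0.2731 bits

No, they are not equal!

This asymmetry is why KL divergence is not a true distance metric.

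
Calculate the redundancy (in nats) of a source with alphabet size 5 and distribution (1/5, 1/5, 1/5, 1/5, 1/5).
0.0000 nats

Redundancy measures how far a source is from maximum entropy:
R = H_max - H(X)

Maximum entropy for 5 symbols: H_max = log_e(5) = 1.6094 nats
Actual entropy: H(X) = 1.6094 nats
Redundancy: R = 1.6094 - 1.6094 = 0.0000 nats

This redundancy represents potential for compression: the source could be compressed by 0.0000 nats per symbol.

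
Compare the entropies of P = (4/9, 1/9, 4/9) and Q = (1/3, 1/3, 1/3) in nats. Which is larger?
Q

Computing entropies in nats:
H(P) = 0.9650
H(Q) = 1.0986

Distribution Q has higher entropy.

Intuition: The distribution closer to uniform (more spread out) has higher entropy.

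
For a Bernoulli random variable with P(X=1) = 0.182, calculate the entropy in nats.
0.4744 nats

The binary entropy function is:
H(p) = -p log(p) - (1-p) log(1-p)

H(0.182) = -0.182 × log_e(0.182) - 0.818 × log_e(0.818)
H(0.182) = 0.4744 nats

Note: Binary entropy is maximized at p=0.5 (H=1 bit) and minimized at p=0 or p=1 (H=0).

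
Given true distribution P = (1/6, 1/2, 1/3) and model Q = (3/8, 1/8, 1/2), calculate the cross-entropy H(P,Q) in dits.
0.6229 dits

Cross-entropy: H(P,Q) = -Σ p(x) log q(x)

Alternatively: H(P,Q) = H(P) + D_KL(P||Q)
H(P) = 0.4392 dits
D_KL(P||Q) = 0.1836 dits

H(P,Q) = 0.4392 + 0.1836 = 0.6229 dits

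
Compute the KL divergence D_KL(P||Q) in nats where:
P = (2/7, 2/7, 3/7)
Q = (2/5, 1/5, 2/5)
0.0353 nats

KL divergence: D_KL(P||Q) = Σ p(x) log(p(x)/q(x))

Computing term by term:
  x=0: 2/7 × log_e[(2/7)/(2/5)] = 2/7 × -0.3365 = -0.0961
  x=1: 2/7 × log_e[(2/7)/(1/5)] = 2/7 × 0.3567 = 0.1019
  x=2: 3/7 × log_e[(3/7)/(2/5)] = 3/7 × 0.0690 = 0.0296

D_KL(P||Q) = 0.0353 nats

Note: KL divergence is always non-negative and equals 0 iff P = Q.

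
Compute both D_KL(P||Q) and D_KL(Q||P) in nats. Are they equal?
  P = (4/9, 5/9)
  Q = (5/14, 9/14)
D_KL(P||Q) = 0.0161, D_KL(Q||P) = 0.0157

KL divergence is not symmetric: D_KL(P||Q) ≠ D_KL(Q||P) in general.

D_KL(P||Q) = 0.0161 nats
D_KL(Q||P) = 0.0157 nats

No, they are not equal!

This asymmetry is why KL divergence is not a true distance metric.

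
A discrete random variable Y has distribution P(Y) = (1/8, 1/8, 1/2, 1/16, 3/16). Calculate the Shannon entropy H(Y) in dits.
0.5879 dits

Shannon entropy is H(X) = -Σ p(x) log p(x).

For P = (1/8, 1/8, 1/2, 1/16, 3/16):
H = -1/8 × log_10(1/8) -1/8 × log_10(1/8) -1/2 × log_10(1/2) -1/16 × log_10(1/16) -3/16 × log_10(3/16)
H = 0.5879 dits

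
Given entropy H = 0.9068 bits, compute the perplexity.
1.8749

Perplexity is 2^H (or exp(H) for natural log).

H = 0.9068 bits
Perplexity = 2^0.9068 = 1.8749

Interpretation: The model's uncertainty is equivalent to choosing uniformly among 1.9 options.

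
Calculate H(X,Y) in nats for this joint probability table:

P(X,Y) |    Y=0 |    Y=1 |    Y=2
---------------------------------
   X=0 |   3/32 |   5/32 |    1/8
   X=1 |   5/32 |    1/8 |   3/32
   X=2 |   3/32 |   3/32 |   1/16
2.1609 nats

Joint entropy is H(X,Y) = -Σ_{x,y} p(x,y) log p(x,y).

Summing over all non-zero entries:
H(X,Y) = -[3/32·log_e(3/32) + 5/32·log_e(5/32) + 1/8·log_e(1/8) + 5/32·log_e(5/32) + 1/8·log_e(1/8) + 3/32·log_e(3/32) + 3/32·log_e(3/32) + 3/32·log_e(3/32) + 1/16·log_e(1/16)]
H(X,Y) = 2.1609 nats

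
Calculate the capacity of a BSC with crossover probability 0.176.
0.3288 bits

For a binary symmetric channel (BSC) with error probability p:
Capacity C = 1 - H(p) bits per symbol

where H(p) = -p log₂(p) - (1-p) log₂(1-p) is the binary entropy function.

H(0.176) = 0.6712 bits
C = 1 - 0.6712 = 0.3288 bits per symbol

This means we can reliably transmit up to 0.3288 bits of information per channel use.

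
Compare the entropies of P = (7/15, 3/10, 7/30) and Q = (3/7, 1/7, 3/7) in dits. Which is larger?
P

Computing entropies in dits:
H(P) = 0.4588
H(Q) = 0.4361

Distribution P has higher entropy.

Intuition: The distribution closer to uniform (more spread out) has higher entropy.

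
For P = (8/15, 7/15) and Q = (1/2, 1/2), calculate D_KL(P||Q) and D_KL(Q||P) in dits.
D_KL(P||Q) = 0.0010, D_KL(Q||P) = 0.0010

KL divergence is not symmetric: D_KL(P||Q) ≠ D_KL(Q||P) in general.

D_KL(P||Q) = 0.0010 dits
D_KL(Q||P) = 0.0010 dits

In this case they happen to be equal (to 4 decimal places).

This asymmetry is why KL divergence is not a true distance metric.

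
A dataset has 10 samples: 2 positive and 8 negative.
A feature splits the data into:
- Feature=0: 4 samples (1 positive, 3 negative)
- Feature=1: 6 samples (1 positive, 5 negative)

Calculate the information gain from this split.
0.0074 bits

Information Gain = H(Y) - H(Y|Feature)

Before split:
P(positive) = 2/10 = 0.2000
H(Y) = 0.7219 bits

After split:
Feature=0: H = 0.8113 bits (weight = 4/10)
Feature=1: H = 0.6500 bits (weight = 6/10)
H(Y|Feature) = (4/10)×0.8113 + (6/10)×0.6500 = 0.7145 bits

Information Gain = 0.7219 - 0.7145 = 0.0074 bits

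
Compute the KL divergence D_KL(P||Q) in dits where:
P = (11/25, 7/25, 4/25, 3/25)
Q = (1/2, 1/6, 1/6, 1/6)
0.0187 dits

KL divergence: D_KL(P||Q) = Σ p(x) log(p(x)/q(x))

Computing term by term:
  x=0: 11/25 × log_10[(11/25)/(1/2)] = 11/25 × -0.0555 = -0.0244
  x=1: 7/25 × log_10[(7/25)/(1/6)] = 7/25 × 0.2253 = 0.0631
  x=2: 4/25 × log_10[(4/25)/(1/6)] = 4/25 × -0.0177 = -0.0028
  x=3: 3/25 × log_10[(3/25)/(1/6)] = 3/25 × -0.1427 = -0.0171

D_KL(P||Q) = 0.0187 dits

Note: KL divergence is always non-negative and equals 0 iff P = Q.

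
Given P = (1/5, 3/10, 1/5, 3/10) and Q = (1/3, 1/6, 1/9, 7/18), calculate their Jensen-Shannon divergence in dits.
0.0119 dits

Jensen-Shannon divergence is:
JSD(P||Q) = 0.5 × D_KL(P||M) + 0.5 × D_KL(Q||M)
where M = 0.5 × (P + Q) is the mixture distribution.

M = 0.5 × (1/5, 3/10, 1/5, 3/10) + 0.5 × (1/3, 1/6, 1/9, 7/18) = (4/15, 7/30, 0.155556, 0.344444)

D_KL(P||M) = 0.0116 dits
D_KL(Q||M) = 0.0122 dits

JSD(P||Q) = 0.5 × 0.0116 + 0.5 × 0.0122 = 0.0119 dits

Unlike KL divergence, JSD is symmetric and bounded: 0 ≤ JSD ≤ log(2).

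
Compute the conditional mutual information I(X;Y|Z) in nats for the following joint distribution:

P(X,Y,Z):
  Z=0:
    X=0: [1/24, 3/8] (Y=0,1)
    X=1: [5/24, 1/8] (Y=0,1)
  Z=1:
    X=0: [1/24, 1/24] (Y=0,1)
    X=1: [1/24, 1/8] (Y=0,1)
0.1291 nats

Conditional mutual information: I(X;Y|Z) = H(X|Z) + H(Y|Z) - H(X,Y|Z)

H(Z) = 0.5623
H(X,Z) = 1.2367 → H(X|Z) = 0.6743
H(Y,Z) = 1.1988 → H(Y|Z) = 0.6365
H(X,Y,Z) = 1.7441 → H(X,Y|Z) = 1.1818

I(X;Y|Z) = 0.6743 + 0.6365 - 1.1818 = 0.1291 nats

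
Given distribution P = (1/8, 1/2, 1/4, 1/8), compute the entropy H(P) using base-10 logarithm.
0.5268 dits

Shannon entropy is H(X) = -Σ p(x) log p(x).

For P = (1/8, 1/2, 1/4, 1/8):
H = -1/8 × log_10(1/8) -1/2 × log_10(1/2) -1/4 × log_10(1/4) -1/8 × log_10(1/8)
H = 0.5268 dits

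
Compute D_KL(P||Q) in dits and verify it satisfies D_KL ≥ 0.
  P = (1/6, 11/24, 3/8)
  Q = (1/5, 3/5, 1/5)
0.0356 dits

KL divergence satisfies the Gibbs inequality: D_KL(P||Q) ≥ 0 for all distributions P, Q.

D_KL(P||Q) = Σ p(x) log(p(x)/q(x))
Term by term:
  x=0: 1/6 × log_10[(1/6)/(1/5)] = -0.0132
  x=1: 11/24 × log_10[(11/24)/(3/5)] = -0.0536
  x=2: 3/8 × log_10[(3/8)/(1/5)] = 0.1024
D_KL(P||Q) = 0.0356 dits

D_KL(P||Q) = 0.0356 ≥ 0 ✓

This non-negativity is a fundamental property: relative entropy cannot be negative because it measures how different Q is from P.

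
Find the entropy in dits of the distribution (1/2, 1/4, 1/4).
0.4515 dits

Shannon entropy is H(X) = -Σ p(x) log p(x).

For P = (1/2, 1/4, 1/4):
H = -1/2 × log_10(1/2) -1/4 × log_10(1/4) -1/4 × log_10(1/4)
H = 0.4515 dits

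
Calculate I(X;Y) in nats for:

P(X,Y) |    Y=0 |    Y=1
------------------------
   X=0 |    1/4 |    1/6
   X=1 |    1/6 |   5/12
0.0498 nats

Mutual information: I(X;Y) = H(X) + H(Y) - H(X,Y)

Marginals:
P(X) = (5/12, 7/12), H(X) = 0.6792 nats
P(Y) = (5/12, 7/12), H(Y) = 0.6792 nats

Joint entropy: H(X,Y) = 1.3086 nats

I(X;Y) = 0.6792 + 0.6792 - 1.3086 = 0.0498 nats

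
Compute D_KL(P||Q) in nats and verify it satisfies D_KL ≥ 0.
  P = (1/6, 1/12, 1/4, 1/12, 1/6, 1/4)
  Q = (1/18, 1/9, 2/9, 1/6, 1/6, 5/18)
0.1045 nats

KL divergence satisfies the Gibbs inequality: D_KL(P||Q) ≥ 0 for all distributions P, Q.

D_KL(P||Q) = Σ p(x) log(p(x)/q(x))
Term by term:
  x=0: 1/6 × log_e[(1/6)/(1/18)] = 0.1831
  x=1: 1/12 × log_e[(1/12)/(1/9)] = -0.0240
  x=2: 1/4 × log_e[(1/4)/(2/9)] = 0.0294
  x=3: 1/12 × log_e[(1/12)/(1/6)] = -0.0578
  x=4: 1/6 × log_e[(1/6)/(1/6)] = 0.0000
  x=5: 1/4 × log_e[(1/4)/(5/18)] = -0.0263
D_KL(P||Q) = 0.1045 nats

D_KL(P||Q) = 0.1045 ≥ 0 ✓

This non-negativity is a fundamental property: relative entropy cannot be negative because it measures how different Q is from P.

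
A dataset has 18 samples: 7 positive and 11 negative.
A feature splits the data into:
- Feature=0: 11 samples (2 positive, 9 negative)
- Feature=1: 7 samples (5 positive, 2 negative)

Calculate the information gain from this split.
0.2104 bits

Information Gain = H(Y) - H(Y|Feature)

Before split:
P(positive) = 7/18 = 0.3889
H(Y) = 0.9641 bits

After split:
Feature=0: H = 0.6840 bits (weight = 11/18)
Feature=1: H = 0.8631 bits (weight = 7/18)
H(Y|Feature) = (11/18)×0.6840 + (7/18)×0.8631 = 0.7537 bits

Information Gain = 0.9641 - 0.7537 = 0.2104 bits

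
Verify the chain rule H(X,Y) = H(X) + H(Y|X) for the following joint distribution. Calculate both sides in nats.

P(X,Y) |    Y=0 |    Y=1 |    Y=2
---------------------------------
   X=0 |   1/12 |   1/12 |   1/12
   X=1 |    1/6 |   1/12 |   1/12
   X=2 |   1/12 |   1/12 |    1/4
H(X,Y) = 2.0947, H(X) = 1.0776, H(Y|X) = 1.0172 (all in nats)

Chain rule: H(X,Y) = H(X) + H(Y|X)

Left side — joint entropy directly:
H(X,Y) = -Σ p(x,y) log p(x,y) = 2.0947 nats

Right side — compute H(Y|X) from the conditional distributions:
P(X) = (1/4, 1/3, 5/12), so H(X) = 1.0776 nats
H(Y|X) = Σ_x P(X=x) · H(Y|X=x):
  P(Y|X=0) = (1/3, 1/3, 1/3), H(Y|X=0) = 1.0986, weight P(X=0) = 1/4
  P(Y|X=1) = (1/2, 1/4, 1/4), H(Y|X=1) = 1.0397, weight P(X=1) = 1/3
  P(Y|X=2) = (1/5, 1/5, 3/5), H(Y|X=2) = 0.9503, weight P(X=2) = 5/12
H(Y|X) = 1.0172 nats

H(X) + H(Y|X) = 1.0776 + 1.0172 = 2.0947 nats

Both sides equal 2.0947 nats. ✓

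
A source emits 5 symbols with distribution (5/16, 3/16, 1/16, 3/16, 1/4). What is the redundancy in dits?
0.0427 dits

Redundancy measures how far a source is from maximum entropy:
R = H_max - H(X)

Maximum entropy for 5 symbols: H_max = log_10(5) = 0.6990 dits
Actual entropy: H(X) = 0.6563 dits
Redundancy: R = 0.6990 - 0.6563 = 0.0427 dits

This redundancy represents potential for compression: the source could be compressed by 0.0427 dits per symbol.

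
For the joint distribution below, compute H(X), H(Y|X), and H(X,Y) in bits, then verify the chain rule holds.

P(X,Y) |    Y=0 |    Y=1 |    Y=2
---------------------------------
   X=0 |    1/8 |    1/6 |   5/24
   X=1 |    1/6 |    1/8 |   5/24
H(X,Y) = 2.5546, H(X) = 1.0000, H(Y|X) = 1.5546 (all in bits)

Chain rule: H(X,Y) = H(X) + H(Y|X)

Left side — joint entropy directly:
H(X,Y) = -Σ p(x,y) log p(x,y) = 2.5546 bits

Right side — compute H(Y|X) from the conditional distributions:
P(X) = (1/2, 1/2), so H(X) = 1.0000 bits
H(Y|X) = Σ_x P(X=x) · H(Y|X=x):
  P(Y|X=0) = (1/4, 1/3, 5/12), H(Y|X=0) = 1.5546, weight P(X=0) = 1/2
  P(Y|X=1) = (1/3, 1/4, 5/12), H(Y|X=1) = 1.5546, weight P(X=1) = 1/2
H(Y|X) = 1.5546 bits

H(X) + H(Y|X) = 1.0000 + 1.5546 = 2.5546 bits

Both sides equal 2.5546 bits. ✓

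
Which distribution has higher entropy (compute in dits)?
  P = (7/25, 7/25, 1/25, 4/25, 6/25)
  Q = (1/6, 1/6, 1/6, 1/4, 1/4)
Q

Computing entropies in dits:
H(P) = 0.6416
H(Q) = 0.6901

Distribution Q has higher entropy.

Intuition: The distribution closer to uniform (more spread out) has higher entropy.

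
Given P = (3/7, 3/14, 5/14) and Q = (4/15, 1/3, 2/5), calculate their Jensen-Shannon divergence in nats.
0.0166 nats

Jensen-Shannon divergence is:
JSD(P||Q) = 0.5 × D_KL(P||M) + 0.5 × D_KL(Q||M)
where M = 0.5 × (P + Q) is the mixture distribution.

M = 0.5 × (3/7, 3/14, 5/14) + 0.5 × (4/15, 1/3, 2/5) = (0.347619, 0.27381, 0.378571)

D_KL(P||M) = 0.0164 nats
D_KL(Q||M) = 0.0169 nats

JSD(P||Q) = 0.5 × 0.0164 + 0.5 × 0.0169 = 0.0166 nats

Unlike KL divergence, JSD is symmetric and bounded: 0 ≤ JSD ≤ log(2).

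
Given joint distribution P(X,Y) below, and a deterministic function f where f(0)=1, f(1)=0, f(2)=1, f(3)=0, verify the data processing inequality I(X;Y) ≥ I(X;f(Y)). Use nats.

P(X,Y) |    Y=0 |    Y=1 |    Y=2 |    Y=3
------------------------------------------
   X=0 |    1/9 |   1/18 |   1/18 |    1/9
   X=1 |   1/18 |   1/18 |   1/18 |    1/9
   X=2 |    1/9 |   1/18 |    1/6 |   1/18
I(X;Y) = 0.0562, I(X;f(Y)) = 0.0363, inequality holds: 0.0562 ≥ 0.0363

Data Processing Inequality: For any Markov chain X → Y → Z, we have I(X;Y) ≥ I(X;Z).

Here Z = f(Y) is a deterministic function of Y, forming X → Y → Z.

Original I(X;Y) = 0.0562 nats

After applying f:
P(X,Z) where Z=f(Y):
- P(X,Z=0) = P(X,Y=1) + P(X,Y=3)
- P(X,Z=1) = P(X,Y=0) + P(X,Y=2)

I(X;Z) = I(X;f(Y)) = 0.0363 nats

Verification: 0.0562 ≥ 0.0363 ✓

Information cannot be created by processing; the function f can only lose information about X.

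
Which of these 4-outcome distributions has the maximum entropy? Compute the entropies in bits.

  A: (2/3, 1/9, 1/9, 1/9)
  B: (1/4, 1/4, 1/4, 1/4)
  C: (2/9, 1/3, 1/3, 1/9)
B

For a discrete distribution over n outcomes, entropy is maximized by the uniform distribution.

Computing entropies:
H(A) = 1.4466 bits
H(B) = 2.0000 bits
H(C) = 1.8911 bits

The uniform distribution (where all probabilities equal 1/4) achieves the maximum entropy of log_2(4) = 2.0000 bits.

Distribution B has the highest entropy.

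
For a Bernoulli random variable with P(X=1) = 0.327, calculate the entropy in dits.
0.2745 dits

The binary entropy function is:
H(p) = -p log(p) - (1-p) log(1-p)

H(0.327) = -0.327 × log_10(0.327) - 0.673 × log_10(0.673)
H(0.327) = 0.2745 dits

Note: Binary entropy is maximized at p=0.5 (H=1 bit) and minimized at p=0 or p=1 (H=0).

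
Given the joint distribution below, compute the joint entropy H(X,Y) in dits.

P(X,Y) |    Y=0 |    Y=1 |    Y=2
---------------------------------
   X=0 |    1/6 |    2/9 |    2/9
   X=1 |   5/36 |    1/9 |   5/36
0.7642 dits

Joint entropy is H(X,Y) = -Σ_{x,y} p(x,y) log p(x,y).

Summing over all non-zero entries:
H(X,Y) = -[1/6·log_10(1/6) + 2/9·log_10(2/9) + 2/9·log_10(2/9) + 5/36·log_10(5/36) + 1/9·log_10(1/9) + 5/36·log_10(5/36)]
H(X,Y) = 0.7642 dits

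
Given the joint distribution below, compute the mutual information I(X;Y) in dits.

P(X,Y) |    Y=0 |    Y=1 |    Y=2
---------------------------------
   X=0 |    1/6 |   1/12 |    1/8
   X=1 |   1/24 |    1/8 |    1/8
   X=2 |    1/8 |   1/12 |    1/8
0.0182 dits

Mutual information: I(X;Y) = H(X) + H(Y) - H(X,Y)

Marginals:
P(X) = (3/8, 7/24, 1/3), H(X) = 0.4749 dits
P(Y) = (1/3, 7/24, 3/8), H(Y) = 0.4749 dits

Joint entropy: H(X,Y) = 0.9315 dits

I(X;Y) = 0.4749 + 0.4749 - 0.9315 = 0.0182 dits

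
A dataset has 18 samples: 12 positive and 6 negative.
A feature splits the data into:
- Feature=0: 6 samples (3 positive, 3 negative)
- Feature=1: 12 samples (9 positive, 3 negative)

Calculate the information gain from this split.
0.0441 bits

Information Gain = H(Y) - H(Y|Feature)

Before split:
P(positive) = 12/18 = 0.6667
H(Y) = 0.9183 bits

After split:
Feature=0: H = 1.0000 bits (weight = 6/18)
Feature=1: H = 0.8113 bits (weight = 12/18)
H(Y|Feature) = (6/18)×1.0000 + (12/18)×0.8113 = 0.8742 bits

Information Gain = 0.9183 - 0.8742 = 0.0441 bits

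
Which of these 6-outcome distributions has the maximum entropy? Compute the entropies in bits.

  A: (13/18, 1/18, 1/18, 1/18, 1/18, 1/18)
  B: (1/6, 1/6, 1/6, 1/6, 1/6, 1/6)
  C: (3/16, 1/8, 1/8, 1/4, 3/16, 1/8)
B

For a discrete distribution over n outcomes, entropy is maximized by the uniform distribution.

Computing entropies:
H(A) = 1.4974 bits
H(B) = 2.5850 bits
H(C) = 2.5306 bits

The uniform distribution (where all probabilities equal 1/6) achieves the maximum entropy of log_2(6) = 2.5850 bits.

Distribution B has the highest entropy.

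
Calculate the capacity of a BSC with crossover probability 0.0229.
0.8426 bits

For a binary symmetric channel (BSC) with error probability p:
Capacity C = 1 - H(p) bits per symbol

where H(p) = -p log₂(p) - (1-p) log₂(1-p) is the binary entropy function.

H(0.0229) = 0.1574 bits
C = 1 - 0.1574 = 0.8426 bits per symbol

This means we can reliably transmit up to 0.8426 bits of information per channel use.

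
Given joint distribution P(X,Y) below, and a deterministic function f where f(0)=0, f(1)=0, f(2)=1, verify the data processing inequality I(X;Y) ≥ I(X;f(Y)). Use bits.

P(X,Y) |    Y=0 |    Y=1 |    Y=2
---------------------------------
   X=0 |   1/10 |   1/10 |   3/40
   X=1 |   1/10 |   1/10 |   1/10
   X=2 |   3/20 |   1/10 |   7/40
I(X;Y) = 0.0152, I(X;f(Y)) = 0.0107, inequality holds: 0.0152 ≥ 0.0107

Data Processing Inequality: For any Markov chain X → Y → Z, we have I(X;Y) ≥ I(X;Z).

Here Z = f(Y) is a deterministic function of Y, forming X → Y → Z.

Original I(X;Y) = 0.0152 bits

After applying f:
P(X,Z) where Z=f(Y):
- P(X,Z=0) = P(X,Y=0) + P(X,Y=1)
- P(X,Z=1) = P(X,Y=2)

I(X;Z) = I(X;f(Y)) = 0.0107 bits

Verification: 0.0152 ≥ 0.0107 ✓

Information cannot be created by processing; the function f can only lose information about X.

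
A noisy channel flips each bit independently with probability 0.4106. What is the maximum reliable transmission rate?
0.0232 bits

For a binary symmetric channel (BSC) with error probability p:
Capacity C = 1 - H(p) bits per symbol

where H(p) = -p log₂(p) - (1-p) log₂(1-p) is the binary entropy function.

H(0.4106) = 0.9768 bits
C = 1 - 0.9768 = 0.0232 bits per symbol

This means we can reliably transmit up to 0.0232 bits of information per channel use.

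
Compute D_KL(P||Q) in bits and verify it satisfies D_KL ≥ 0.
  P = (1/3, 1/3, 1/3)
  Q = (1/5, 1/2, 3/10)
0.1013 bits

KL divergence satisfies the Gibbs inequality: D_KL(P||Q) ≥ 0 for all distributions P, Q.

D_KL(P||Q) = Σ p(x) log(p(x)/q(x))
Term by term:
  x=0: 1/3 × log_2[(1/3)/(1/5)] = 0.2457
  x=1: 1/3 × log_2[(1/3)/(1/2)] = -0.1950
  x=2: 1/3 × log_2[(1/3)/(3/10)] = 0.0507
D_KL(P||Q) = 0.1013 bits

D_KL(P||Q) = 0.1013 ≥ 0 ✓

This non-negativity is a fundamental property: relative entropy cannot be negative because it measures how different Q is from P.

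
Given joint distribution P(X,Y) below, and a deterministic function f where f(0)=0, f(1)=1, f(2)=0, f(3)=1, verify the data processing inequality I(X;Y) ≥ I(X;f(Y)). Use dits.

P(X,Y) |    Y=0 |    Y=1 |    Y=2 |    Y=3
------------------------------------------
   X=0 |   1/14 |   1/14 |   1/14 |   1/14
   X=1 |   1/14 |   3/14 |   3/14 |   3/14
I(X;Y) = 0.0075, I(X;f(Y)) = 0.0018, inequality holds: 0.0075 ≥ 0.0018

Data Processing Inequality: For any Markov chain X → Y → Z, we have I(X;Y) ≥ I(X;Z).

Here Z = f(Y) is a deterministic function of Y, forming X → Y → Z.

Original I(X;Y) = 0.0075 dits

After applying f:
P(X,Z) where Z=f(Y):
- P(X,Z=0) = P(X,Y=0) + P(X,Y=2)
- P(X,Z=1) = P(X,Y=1) + P(X,Y=3)

I(X;Z) = I(X;f(Y)) = 0.0018 dits

Verification: 0.0075 ≥ 0.0018 ✓

Information cannot be created by processing; the function f can only lose information about X.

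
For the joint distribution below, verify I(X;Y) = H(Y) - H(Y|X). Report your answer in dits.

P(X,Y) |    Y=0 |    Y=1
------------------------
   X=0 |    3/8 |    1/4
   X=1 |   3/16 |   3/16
I(X;Y) = 0.0021 dits

Mutual information has multiple equivalent forms:
- I(X;Y) = H(X) - H(X|Y)
- I(X;Y) = H(Y) - H(Y|X)
- I(X;Y) = H(X) + H(Y) - H(X,Y)

Computing all quantities:
H(X) = 0.2873, H(Y) = 0.2976, H(X,Y) = 0.5829
H(X|Y) = 0.2852, H(Y|X) = 0.2956

Verification:
H(X) - H(X|Y) = 0.2873 - 0.2852 = 0.0021
H(Y) - H(Y|X) = 0.2976 - 0.2956 = 0.0021
H(X) + H(Y) - H(X,Y) = 0.2873 + 0.2976 - 0.5829 = 0.0021

All forms give I(X;Y) = 0.0021 dits. ✓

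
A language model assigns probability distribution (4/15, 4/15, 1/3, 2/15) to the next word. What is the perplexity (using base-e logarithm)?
3.8183

Perplexity is e^H (or exp(H) for natural log).

First, H = -Σ p log p = 1.3398 nats
Perplexity = e^1.3398 = 3.8183

Interpretation: The model's uncertainty is equivalent to choosing uniformly among 3.8 options.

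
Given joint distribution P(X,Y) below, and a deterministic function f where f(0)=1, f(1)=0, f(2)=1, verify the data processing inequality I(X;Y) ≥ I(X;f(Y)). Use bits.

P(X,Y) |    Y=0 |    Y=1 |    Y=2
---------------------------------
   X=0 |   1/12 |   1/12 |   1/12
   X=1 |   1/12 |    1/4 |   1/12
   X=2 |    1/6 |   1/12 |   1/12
I(X;Y) = 0.0871, I(X;f(Y)) = 0.0753, inequality holds: 0.0871 ≥ 0.0753

Data Processing Inequality: For any Markov chain X → Y → Z, we have I(X;Y) ≥ I(X;Z).

Here Z = f(Y) is a deterministic function of Y, forming X → Y → Z.

Original I(X;Y) = 0.0871 bits

After applying f:
P(X,Z) where Z=f(Y):
- P(X,Z=0) = P(X,Y=1)
- P(X,Z=1) = P(X,Y=0) + P(X,Y=2)

I(X;Z) = I(X;f(Y)) = 0.0753 bits

Verification: 0.0871 ≥ 0.0753 ✓

Information cannot be created by processing; the function f can only lose information about X.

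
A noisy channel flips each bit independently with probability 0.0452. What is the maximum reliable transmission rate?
0.7344 bits

For a binary symmetric channel (BSC) with error probability p:
Capacity C = 1 - H(p) bits per symbol

where H(p) = -p log₂(p) - (1-p) log₂(1-p) is the binary entropy function.

H(0.0452) = 0.2656 bits
C = 1 - 0.2656 = 0.7344 bits per symbol

This means we can reliably transmit up to 0.7344 bits of information per channel use.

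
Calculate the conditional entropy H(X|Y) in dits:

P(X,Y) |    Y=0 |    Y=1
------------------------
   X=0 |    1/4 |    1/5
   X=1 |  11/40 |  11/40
0.2982 dits

Using the chain rule: H(X|Y) = H(X,Y) - H(Y)

First, compute H(X,Y) = 0.5987 dits

Marginal P(Y) = (21/40, 19/40)
H(Y) = 0.3005 dits

H(X|Y) = H(X,Y) - H(Y) = 0.5987 - 0.3005 = 0.2982 dits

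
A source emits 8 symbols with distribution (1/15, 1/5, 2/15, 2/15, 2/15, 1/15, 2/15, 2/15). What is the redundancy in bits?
0.0768 bits

Redundancy measures how far a source is from maximum entropy:
R = H_max - H(X)

Maximum entropy for 8 symbols: H_max = log_2(8) = 3.0000 bits
Actual entropy: H(X) = 2.9232 bits
Redundancy: R = 3.0000 - 2.9232 = 0.0768 bits

This redundancy represents potential for compression: the source could be compressed by 0.0768 bits per symbol.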